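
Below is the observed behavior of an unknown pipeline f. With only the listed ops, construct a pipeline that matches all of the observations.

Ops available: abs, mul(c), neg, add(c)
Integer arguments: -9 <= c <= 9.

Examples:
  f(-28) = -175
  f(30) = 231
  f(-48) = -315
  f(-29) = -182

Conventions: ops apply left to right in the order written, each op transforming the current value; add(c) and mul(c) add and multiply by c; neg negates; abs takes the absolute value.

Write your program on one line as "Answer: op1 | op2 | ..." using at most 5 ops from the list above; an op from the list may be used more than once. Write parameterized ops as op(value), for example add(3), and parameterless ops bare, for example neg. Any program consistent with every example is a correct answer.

neg | add(-3) | mul(7) | neg

Check, running the answer program on each example:
  -28 -> 28 -> 25 -> 175 -> -175
  30 -> -30 -> -33 -> -231 -> 231
  -48 -> 48 -> 45 -> 315 -> -315
  -29 -> 29 -> 26 -> 182 -> -182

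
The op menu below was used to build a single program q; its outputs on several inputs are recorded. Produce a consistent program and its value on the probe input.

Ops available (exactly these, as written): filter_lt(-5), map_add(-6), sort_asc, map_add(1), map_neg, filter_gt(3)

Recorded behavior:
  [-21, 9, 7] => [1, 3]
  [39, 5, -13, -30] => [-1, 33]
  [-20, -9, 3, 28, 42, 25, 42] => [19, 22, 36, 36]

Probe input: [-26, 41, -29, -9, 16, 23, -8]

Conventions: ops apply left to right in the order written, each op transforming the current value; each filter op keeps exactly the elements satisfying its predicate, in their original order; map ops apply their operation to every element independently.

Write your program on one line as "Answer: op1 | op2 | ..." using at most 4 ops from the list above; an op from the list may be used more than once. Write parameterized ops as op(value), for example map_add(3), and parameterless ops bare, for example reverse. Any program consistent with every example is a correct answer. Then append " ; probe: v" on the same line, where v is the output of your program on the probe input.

filter_gt(3) | map_add(-6) | sort_asc ; probe: [10, 17, 35]

Check, running the answer program on each example:
  [-21, 9, 7] -> [9, 7] -> [3, 1] -> [1, 3]
  [39, 5, -13, -30] -> [39, 5] -> [33, -1] -> [-1, 33]
  [-20, -9, 3, 28, 42, 25, 42] -> [28, 42, 25, 42] -> [22, 36, 19, 36] -> [19, 22, 36, 36]
  probe: [-26, 41, -29, -9, 16, 23, -8] -> [41, 16, 23] -> [35, 10, 17] -> [10, 17, 35]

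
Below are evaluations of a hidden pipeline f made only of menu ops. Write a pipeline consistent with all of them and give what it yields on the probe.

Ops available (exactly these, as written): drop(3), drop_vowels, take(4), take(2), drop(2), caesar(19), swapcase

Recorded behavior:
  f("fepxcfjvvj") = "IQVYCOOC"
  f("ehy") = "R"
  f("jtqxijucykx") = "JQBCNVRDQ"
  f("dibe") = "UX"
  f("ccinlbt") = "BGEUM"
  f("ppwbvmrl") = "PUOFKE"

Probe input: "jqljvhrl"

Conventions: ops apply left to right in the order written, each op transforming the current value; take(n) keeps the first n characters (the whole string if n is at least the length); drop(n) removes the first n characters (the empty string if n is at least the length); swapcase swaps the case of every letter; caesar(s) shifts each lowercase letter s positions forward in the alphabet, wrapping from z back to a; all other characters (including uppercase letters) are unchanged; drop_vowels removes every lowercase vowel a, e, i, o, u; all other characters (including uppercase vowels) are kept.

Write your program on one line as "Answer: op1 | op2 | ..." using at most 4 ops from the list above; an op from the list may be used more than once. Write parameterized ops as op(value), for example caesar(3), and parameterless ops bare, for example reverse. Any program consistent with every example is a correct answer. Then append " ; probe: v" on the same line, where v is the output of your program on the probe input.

drop(2) | caesar(19) | swapcase ; probe: "ECOAKE"

Check, running the answer program on each example:
  "fepxcfjvvj" -> "pxcfjvvj" -> "iqvycooc" -> "IQVYCOOC"
  "ehy" -> "y" -> "r" -> "R"
  "jtqxijucykx" -> "qxijucykx" -> "jqbcnvrdq" -> "JQBCNVRDQ"
  "dibe" -> "be" -> "ux" -> "UX"
  "ccinlbt" -> "inlbt" -> "bgeum" -> "BGEUM"
  "ppwbvmrl" -> "wbvmrl" -> "puofke" -> "PUOFKE"
  probe: "jqljvhrl" -> "ljvhrl" -> "ecoake" -> "ECOAKE"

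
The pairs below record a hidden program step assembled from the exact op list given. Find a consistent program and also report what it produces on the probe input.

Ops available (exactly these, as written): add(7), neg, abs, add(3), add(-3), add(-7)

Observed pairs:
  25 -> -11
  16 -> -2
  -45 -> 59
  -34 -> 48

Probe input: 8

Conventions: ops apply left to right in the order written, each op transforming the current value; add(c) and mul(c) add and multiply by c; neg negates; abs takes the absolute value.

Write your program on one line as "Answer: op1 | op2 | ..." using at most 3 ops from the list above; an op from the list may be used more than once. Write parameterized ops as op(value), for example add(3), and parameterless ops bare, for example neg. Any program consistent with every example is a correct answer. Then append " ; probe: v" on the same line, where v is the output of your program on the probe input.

add(-7) | neg | add(7) ; probe: 6

Check, running the answer program on each example:
  25 -> 18 -> -18 -> -11
  16 -> 9 -> -9 -> -2
  -45 -> -52 -> 52 -> 59
  -34 -> -41 -> 41 -> 48
  probe: 8 -> 1 -> -1 -> 6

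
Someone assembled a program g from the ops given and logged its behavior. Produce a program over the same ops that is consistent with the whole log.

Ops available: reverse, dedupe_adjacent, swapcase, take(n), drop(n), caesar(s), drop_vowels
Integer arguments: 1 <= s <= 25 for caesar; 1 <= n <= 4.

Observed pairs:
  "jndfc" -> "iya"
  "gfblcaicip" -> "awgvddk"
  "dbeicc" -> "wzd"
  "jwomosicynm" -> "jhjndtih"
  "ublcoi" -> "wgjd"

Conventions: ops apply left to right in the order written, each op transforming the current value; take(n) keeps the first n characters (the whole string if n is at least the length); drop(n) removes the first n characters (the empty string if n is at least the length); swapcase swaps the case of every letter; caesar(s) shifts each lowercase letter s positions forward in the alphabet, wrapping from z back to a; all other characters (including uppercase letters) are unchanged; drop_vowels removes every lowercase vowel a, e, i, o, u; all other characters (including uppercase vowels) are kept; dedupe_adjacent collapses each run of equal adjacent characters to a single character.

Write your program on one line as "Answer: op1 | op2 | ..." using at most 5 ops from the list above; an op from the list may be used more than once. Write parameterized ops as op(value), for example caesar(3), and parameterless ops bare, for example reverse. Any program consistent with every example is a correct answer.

caesar(24) | drop(1) | drop_vowels | caesar(23)

Check, running the answer program on each example:
  "jndfc" -> "hlbda" -> "lbda" -> "lbd" -> "iya"
  "gfblcaicip" -> "edzjaygagn" -> "dzjaygagn" -> "dzjyggn" -> "awgvddk"
  "dbeicc" -> "bzcgaa" -> "zcgaa" -> "zcg" -> "wzd"
  "jwomosicynm" -> "humkmqgawlk" -> "umkmqgawlk" -> "mkmqgwlk" -> "jhjndtih"
  "ublcoi" -> "szjamg" -> "zjamg" -> "zjmg" -> "wgjd"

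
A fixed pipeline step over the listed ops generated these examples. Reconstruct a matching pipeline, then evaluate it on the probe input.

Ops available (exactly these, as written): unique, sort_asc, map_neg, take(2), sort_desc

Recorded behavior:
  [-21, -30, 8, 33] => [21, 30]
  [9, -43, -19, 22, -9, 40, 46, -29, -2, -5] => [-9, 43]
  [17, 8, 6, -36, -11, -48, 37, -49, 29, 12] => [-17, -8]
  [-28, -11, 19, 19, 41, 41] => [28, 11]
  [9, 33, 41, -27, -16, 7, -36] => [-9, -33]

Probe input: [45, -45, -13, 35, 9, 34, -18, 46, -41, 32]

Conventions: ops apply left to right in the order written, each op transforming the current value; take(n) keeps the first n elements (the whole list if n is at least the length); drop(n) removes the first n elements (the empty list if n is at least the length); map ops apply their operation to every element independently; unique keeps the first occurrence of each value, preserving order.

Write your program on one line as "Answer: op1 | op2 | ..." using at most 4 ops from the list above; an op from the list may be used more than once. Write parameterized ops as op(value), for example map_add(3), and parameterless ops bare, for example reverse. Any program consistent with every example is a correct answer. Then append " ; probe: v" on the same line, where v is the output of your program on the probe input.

unique | take(2) | map_neg ; probe: [-45, 45]

Check, running the answer program on each example:
  [-21, -30, 8, 33] -> [-21, -30, 8, 33] -> [-21, -30] -> [21, 30]
  [9, -43, -19, 22, -9, 40, 46, -29, -2, -5] -> [9, -43, -19, 22, -9, 40, 46, -29, -2, -5] -> [9, -43] -> [-9, 43]
  [17, 8, 6, -36, -11, -48, 37, -49, 29, 12] -> [17, 8, 6, -36, -11, -48, 37, -49, 29, 12] -> [17, 8] -> [-17, -8]
  [-28, -11, 19, 19, 41, 41] -> [-28, -11, 19, 41] -> [-28, -11] -> [28, 11]
  [9, 33, 41, -27, -16, 7, -36] -> [9, 33, 41, -27, -16, 7, -36] -> [9, 33] -> [-9, -33]
  probe: [45, -45, -13, 35, 9, 34, -18, 46, -41, 32] -> [45, -45, -13, 35, 9, 34, -18, 46, -41, 32] -> [45, -45] -> [-45, 45]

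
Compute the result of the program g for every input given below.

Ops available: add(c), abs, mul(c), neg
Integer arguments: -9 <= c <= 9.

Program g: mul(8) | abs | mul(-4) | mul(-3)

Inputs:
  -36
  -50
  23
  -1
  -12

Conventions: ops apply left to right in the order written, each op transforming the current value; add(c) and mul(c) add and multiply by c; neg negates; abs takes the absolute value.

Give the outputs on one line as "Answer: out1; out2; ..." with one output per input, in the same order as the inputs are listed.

Execution, op by op:
  -36 -> -288 -> 288 -> -1152 -> 3456
  -50 -> -400 -> 400 -> -1600 -> 4800
  23 -> 184 -> 184 -> -736 -> 2208
  -1 -> -8 -> 8 -> -32 -> 96
  -12 -> -96 -> 96 -> -384 -> 1152

3456; 4800; 2208; 96; 1152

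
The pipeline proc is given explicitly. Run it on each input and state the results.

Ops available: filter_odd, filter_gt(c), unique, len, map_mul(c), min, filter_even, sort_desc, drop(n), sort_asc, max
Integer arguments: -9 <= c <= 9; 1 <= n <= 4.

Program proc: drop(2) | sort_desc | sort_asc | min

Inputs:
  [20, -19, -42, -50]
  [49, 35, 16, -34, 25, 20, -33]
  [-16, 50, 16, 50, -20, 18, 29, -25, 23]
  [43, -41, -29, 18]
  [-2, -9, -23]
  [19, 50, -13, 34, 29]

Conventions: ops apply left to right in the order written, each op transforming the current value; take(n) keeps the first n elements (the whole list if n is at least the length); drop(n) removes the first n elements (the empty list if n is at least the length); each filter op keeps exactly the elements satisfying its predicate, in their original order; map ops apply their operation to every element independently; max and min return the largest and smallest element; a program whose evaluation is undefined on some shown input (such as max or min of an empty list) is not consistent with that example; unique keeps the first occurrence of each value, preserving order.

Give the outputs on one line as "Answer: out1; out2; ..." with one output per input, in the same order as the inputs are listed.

Execution, op by op:
  [20, -19, -42, -50] -> [-42, -50] -> [-42, -50] -> [-50, -42] -> -50
  [49, 35, 16, -34, 25, 20, -33] -> [16, -34, 25, 20, -33] -> [25, 20, 16, -33, -34] -> [-34, -33, 16, 20, 25] -> -34
  [-16, 50, 16, 50, -20, 18, 29, -25, 23] -> [16, 50, -20, 18, 29, -25, 23] -> [50, 29, 23, 18, 16, -20, -25] -> [-25, -20, 16, 18, 23, 29, 50] -> -25
  [43, -41, -29, 18] -> [-29, 18] -> [18, -29] -> [-29, 18] -> -29
  [-2, -9, -23] -> [-23] -> [-23] -> [-23] -> -23
  [19, 50, -13, 34, 29] -> [-13, 34, 29] -> [34, 29, -13] -> [-13, 29, 34] -> -13

-50; -34; -25; -29; -23; -13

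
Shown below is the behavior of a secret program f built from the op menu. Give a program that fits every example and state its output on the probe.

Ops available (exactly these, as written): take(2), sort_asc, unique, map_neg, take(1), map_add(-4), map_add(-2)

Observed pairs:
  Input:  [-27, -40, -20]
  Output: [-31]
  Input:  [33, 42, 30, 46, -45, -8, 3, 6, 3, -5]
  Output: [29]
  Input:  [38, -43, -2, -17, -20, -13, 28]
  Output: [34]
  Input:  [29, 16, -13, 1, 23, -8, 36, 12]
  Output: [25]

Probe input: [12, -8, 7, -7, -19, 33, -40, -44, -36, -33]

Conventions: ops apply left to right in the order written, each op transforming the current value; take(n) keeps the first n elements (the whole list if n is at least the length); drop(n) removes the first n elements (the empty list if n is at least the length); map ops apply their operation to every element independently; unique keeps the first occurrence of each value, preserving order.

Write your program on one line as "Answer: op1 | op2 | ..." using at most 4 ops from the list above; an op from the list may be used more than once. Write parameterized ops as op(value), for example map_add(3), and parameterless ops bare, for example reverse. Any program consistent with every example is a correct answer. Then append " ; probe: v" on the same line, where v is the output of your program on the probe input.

take(2) | map_add(-4) | take(1) ; probe: [8]

Check, running the answer program on each example:
  [-27, -40, -20] -> [-27, -40] -> [-31, -44] -> [-31]
  [33, 42, 30, 46, -45, -8, 3, 6, 3, -5] -> [33, 42] -> [29, 38] -> [29]
  [38, -43, -2, -17, -20, -13, 28] -> [38, -43] -> [34, -47] -> [34]
  [29, 16, -13, 1, 23, -8, 36, 12] -> [29, 16] -> [25, 12] -> [25]
  probe: [12, -8, 7, -7, -19, 33, -40, -44, -36, -33] -> [12, -8] -> [8, -12] -> [8]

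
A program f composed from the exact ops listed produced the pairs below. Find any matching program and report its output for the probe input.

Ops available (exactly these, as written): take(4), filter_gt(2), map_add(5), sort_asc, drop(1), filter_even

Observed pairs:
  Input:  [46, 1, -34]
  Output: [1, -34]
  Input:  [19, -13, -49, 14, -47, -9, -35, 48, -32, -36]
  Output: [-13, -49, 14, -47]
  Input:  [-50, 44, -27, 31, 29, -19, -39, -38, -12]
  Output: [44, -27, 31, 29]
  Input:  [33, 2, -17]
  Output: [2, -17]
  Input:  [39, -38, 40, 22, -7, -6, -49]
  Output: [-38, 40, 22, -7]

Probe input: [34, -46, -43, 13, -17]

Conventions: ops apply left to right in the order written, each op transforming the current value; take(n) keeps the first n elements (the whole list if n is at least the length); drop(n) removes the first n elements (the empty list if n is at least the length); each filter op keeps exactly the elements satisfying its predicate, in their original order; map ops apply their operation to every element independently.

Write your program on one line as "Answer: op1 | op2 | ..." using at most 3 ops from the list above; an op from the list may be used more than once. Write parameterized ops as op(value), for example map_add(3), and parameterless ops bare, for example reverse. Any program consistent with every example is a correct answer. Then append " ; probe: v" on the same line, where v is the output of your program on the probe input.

drop(1) | take(4) ; probe: [-46, -43, 13, -17]

Check, running the answer program on each example:
  [46, 1, -34] -> [1, -34] -> [1, -34]
  [19, -13, -49, 14, -47, -9, -35, 48, -32, -36] -> [-13, -49, 14, -47, -9, -35, 48, -32, -36] -> [-13, -49, 14, -47]
  [-50, 44, -27, 31, 29, -19, -39, -38, -12] -> [44, -27, 31, 29, -19, -39, -38, -12] -> [44, -27, 31, 29]
  [33, 2, -17] -> [2, -17] -> [2, -17]
  [39, -38, 40, 22, -7, -6, -49] -> [-38, 40, 22, -7, -6, -49] -> [-38, 40, 22, -7]
  probe: [34, -46, -43, 13, -17] -> [-46, -43, 13, -17] -> [-46, -43, 13, -17]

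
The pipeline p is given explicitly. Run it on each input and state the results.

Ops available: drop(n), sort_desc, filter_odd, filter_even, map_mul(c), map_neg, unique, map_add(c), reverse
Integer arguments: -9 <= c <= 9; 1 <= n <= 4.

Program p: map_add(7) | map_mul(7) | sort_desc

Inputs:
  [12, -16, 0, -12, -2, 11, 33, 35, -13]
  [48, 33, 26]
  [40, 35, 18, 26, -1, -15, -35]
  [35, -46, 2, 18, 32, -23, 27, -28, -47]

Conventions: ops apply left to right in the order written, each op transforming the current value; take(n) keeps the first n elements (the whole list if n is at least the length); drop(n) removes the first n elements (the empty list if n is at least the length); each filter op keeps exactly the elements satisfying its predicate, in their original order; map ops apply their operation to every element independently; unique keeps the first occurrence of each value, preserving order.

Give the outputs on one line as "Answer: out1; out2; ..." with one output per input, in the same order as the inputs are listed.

Execution, op by op:
  [12, -16, 0, -12, -2, 11, 33, 35, -13] -> [19, -9, 7, -5, 5, 18, 40, 42, -6] -> [133, -63, 49, -35, 35, 126, 280, 294, -42] -> [294, 280, 133, 126, 49, 35, -35, -42, -63]
  [48, 33, 26] -> [55, 40, 33] -> [385, 280, 231] -> [385, 280, 231]
  [40, 35, 18, 26, -1, -15, -35] -> [47, 42, 25, 33, 6, -8, -28] -> [329, 294, 175, 231, 42, -56, -196] -> [329, 294, 231, 175, 42, -56, -196]
  [35, -46, 2, 18, 32, -23, 27, -28, -47] -> [42, -39, 9, 25, 39, -16, 34, -21, -40] -> [294, -273, 63, 175, 273, -112, 238, -147, -280] -> [294, 273, 238, 175, 63, -112, -147, -273, -280]

[294, 280, 133, 126, 49, 35, -35, -42, -63]; [385, 280, 231]; [329, 294, 231, 175, 42, -56, -196]; [294, 273, 238, 175, 63, -112, -147, -273, -280]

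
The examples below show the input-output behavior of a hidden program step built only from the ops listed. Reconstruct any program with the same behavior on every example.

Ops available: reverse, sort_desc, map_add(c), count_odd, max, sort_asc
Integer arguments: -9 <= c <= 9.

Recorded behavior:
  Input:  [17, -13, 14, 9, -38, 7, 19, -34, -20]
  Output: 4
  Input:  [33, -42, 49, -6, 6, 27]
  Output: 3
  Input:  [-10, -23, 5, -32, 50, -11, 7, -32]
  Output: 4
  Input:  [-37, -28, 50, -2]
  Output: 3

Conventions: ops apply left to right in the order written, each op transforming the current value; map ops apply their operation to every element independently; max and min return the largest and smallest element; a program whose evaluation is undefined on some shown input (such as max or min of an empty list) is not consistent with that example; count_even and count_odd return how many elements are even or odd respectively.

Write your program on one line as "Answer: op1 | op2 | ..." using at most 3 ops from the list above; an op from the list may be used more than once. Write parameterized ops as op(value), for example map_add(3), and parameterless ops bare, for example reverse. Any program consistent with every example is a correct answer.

sort_desc | map_add(-1) | count_odd

Check, running the answer program on each example:
  [17, -13, 14, 9, -38, 7, 19, -34, -20] -> [19, 17, 14, 9, 7, -13, -20, -34, -38] -> [18, 16, 13, 8, 6, -14, -21, -35, -39] -> 4
  [33, -42, 49, -6, 6, 27] -> [49, 33, 27, 6, -6, -42] -> [48, 32, 26, 5, -7, -43] -> 3
  [-10, -23, 5, -32, 50, -11, 7, -32] -> [50, 7, 5, -10, -11, -23, -32, -32] -> [49, 6, 4, -11, -12, -24, -33, -33] -> 4
  [-37, -28, 50, -2] -> [50, -2, -28, -37] -> [49, -3, -29, -38] -> 3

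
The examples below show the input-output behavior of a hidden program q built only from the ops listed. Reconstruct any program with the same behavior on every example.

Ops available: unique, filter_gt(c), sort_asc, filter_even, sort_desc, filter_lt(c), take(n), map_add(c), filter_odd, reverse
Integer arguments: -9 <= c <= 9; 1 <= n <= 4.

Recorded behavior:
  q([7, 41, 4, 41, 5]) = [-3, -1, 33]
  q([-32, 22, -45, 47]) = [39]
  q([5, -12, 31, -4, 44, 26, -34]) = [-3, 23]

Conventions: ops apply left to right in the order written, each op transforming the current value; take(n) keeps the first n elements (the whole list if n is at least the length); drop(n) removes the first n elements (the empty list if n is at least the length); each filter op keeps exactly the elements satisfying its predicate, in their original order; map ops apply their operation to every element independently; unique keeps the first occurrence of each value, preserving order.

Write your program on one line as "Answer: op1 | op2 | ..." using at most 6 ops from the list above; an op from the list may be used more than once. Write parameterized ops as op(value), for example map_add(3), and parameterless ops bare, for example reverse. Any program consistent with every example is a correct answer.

filter_odd | sort_asc | unique | filter_gt(0) | map_add(-8)

Check, running the answer program on each example:
  [7, 41, 4, 41, 5] -> [7, 41, 41, 5] -> [5, 7, 41, 41] -> [5, 7, 41] -> [5, 7, 41] -> [-3, -1, 33]
  [-32, 22, -45, 47] -> [-45, 47] -> [-45, 47] -> [-45, 47] -> [47] -> [39]
  [5, -12, 31, -4, 44, 26, -34] -> [5, 31] -> [5, 31] -> [5, 31] -> [5, 31] -> [-3, 23]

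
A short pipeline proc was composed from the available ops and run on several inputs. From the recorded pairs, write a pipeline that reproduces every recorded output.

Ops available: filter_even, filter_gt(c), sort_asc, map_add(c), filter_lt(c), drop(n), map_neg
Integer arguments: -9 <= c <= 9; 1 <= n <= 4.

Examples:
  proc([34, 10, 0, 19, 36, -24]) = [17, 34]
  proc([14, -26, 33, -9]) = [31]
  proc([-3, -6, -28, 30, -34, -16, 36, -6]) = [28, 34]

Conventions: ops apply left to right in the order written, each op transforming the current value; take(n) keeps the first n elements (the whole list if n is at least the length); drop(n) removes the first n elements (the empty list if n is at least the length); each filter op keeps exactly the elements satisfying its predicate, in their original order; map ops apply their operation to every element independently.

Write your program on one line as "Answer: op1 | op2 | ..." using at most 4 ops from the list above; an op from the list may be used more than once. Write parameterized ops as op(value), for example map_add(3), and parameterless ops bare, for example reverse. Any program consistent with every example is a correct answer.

drop(1) | map_add(-2) | filter_gt(-5) | filter_gt(8)

Check, running the answer program on each example:
  [34, 10, 0, 19, 36, -24] -> [10, 0, 19, 36, -24] -> [8, -2, 17, 34, -26] -> [8, -2, 17, 34] -> [17, 34]
  [14, -26, 33, -9] -> [-26, 33, -9] -> [-28, 31, -11] -> [31] -> [31]
  [-3, -6, -28, 30, -34, -16, 36, -6] -> [-6, -28, 30, -34, -16, 36, -6] -> [-8, -30, 28, -36, -18, 34, -8] -> [28, 34] -> [28, 34]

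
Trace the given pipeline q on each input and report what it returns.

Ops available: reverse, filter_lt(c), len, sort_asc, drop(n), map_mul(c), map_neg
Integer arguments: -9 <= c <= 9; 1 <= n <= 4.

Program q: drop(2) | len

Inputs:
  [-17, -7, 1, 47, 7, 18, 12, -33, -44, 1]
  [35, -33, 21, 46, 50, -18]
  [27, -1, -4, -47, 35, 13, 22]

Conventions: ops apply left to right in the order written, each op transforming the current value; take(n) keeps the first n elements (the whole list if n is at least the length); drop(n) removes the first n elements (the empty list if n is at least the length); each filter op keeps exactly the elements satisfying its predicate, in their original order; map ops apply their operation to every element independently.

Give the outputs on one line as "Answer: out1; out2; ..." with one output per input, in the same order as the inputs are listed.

Execution, op by op:
  [-17, -7, 1, 47, 7, 18, 12, -33, -44, 1] -> [1, 47, 7, 18, 12, -33, -44, 1] -> 8
  [35, -33, 21, 46, 50, -18] -> [21, 46, 50, -18] -> 4
  [27, -1, -4, -47, 35, 13, 22] -> [-4, -47, 35, 13, 22] -> 5

8; 4; 5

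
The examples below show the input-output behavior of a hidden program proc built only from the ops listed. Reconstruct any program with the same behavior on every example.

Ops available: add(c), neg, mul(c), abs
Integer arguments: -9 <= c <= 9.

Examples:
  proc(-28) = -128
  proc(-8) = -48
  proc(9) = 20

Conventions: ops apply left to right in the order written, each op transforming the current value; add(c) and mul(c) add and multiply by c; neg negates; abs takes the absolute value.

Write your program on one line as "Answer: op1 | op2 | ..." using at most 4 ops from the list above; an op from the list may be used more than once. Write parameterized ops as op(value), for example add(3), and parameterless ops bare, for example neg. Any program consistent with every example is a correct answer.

add(-3) | neg | mul(-4) | add(-4)

Check, running the answer program on each example:
  -28 -> -31 -> 31 -> -124 -> -128
  -8 -> -11 -> 11 -> -44 -> -48
  9 -> 6 -> -6 -> 24 -> 20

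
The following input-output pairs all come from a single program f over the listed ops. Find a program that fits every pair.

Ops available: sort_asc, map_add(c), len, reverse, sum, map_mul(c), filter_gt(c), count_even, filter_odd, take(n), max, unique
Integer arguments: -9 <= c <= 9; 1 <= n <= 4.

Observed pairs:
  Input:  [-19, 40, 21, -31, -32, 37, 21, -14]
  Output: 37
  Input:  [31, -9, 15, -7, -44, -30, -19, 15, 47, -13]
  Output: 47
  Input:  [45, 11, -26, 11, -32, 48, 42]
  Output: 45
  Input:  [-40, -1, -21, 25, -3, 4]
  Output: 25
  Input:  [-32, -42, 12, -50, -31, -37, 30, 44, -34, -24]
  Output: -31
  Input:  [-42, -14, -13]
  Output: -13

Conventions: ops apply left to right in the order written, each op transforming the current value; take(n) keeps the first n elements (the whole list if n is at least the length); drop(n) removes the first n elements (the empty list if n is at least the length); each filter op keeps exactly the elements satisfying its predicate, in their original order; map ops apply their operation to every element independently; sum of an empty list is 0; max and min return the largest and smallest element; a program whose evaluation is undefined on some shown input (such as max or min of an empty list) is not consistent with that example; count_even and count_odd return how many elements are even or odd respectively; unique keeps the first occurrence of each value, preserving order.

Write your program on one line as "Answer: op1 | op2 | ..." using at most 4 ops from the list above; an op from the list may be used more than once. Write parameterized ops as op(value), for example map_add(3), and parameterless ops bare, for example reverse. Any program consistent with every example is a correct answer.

unique | filter_odd | reverse | max

Check, running the answer program on each example:
  [-19, 40, 21, -31, -32, 37, 21, -14] -> [-19, 40, 21, -31, -32, 37, -14] -> [-19, 21, -31, 37] -> [37, -31, 21, -19] -> 37
  [31, -9, 15, -7, -44, -30, -19, 15, 47, -13] -> [31, -9, 15, -7, -44, -30, -19, 47, -13] -> [31, -9, 15, -7, -19, 47, -13] -> [-13, 47, -19, -7, 15, -9, 31] -> 47
  [45, 11, -26, 11, -32, 48, 42] -> [45, 11, -26, -32, 48, 42] -> [45, 11] -> [11, 45] -> 45
  [-40, -1, -21, 25, -3, 4] -> [-40, -1, -21, 25, -3, 4] -> [-1, -21, 25, -3] -> [-3, 25, -21, -1] -> 25
  [-32, -42, 12, -50, -31, -37, 30, 44, -34, -24] -> [-32, -42, 12, -50, -31, -37, 30, 44, -34, -24] -> [-31, -37] -> [-37, -31] -> -31
  [-42, -14, -13] -> [-42, -14, -13] -> [-13] -> [-13] -> -13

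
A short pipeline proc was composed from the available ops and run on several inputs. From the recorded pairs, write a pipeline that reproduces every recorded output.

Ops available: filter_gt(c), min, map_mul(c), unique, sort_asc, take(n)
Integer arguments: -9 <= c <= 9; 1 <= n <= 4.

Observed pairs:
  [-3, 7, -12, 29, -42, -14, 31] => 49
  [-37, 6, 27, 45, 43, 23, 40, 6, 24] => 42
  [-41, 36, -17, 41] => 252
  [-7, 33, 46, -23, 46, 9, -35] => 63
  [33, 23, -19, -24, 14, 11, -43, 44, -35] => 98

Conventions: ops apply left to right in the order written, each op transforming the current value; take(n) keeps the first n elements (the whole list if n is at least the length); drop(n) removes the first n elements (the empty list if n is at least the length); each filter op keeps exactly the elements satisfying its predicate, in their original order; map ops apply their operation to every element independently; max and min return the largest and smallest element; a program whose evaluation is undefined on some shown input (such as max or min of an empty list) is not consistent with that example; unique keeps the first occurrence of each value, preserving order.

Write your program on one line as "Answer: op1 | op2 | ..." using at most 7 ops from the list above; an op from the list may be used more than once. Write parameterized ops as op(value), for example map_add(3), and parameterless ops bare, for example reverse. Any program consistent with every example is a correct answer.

map_mul(7) | filter_gt(-6) | unique | take(3) | sort_asc | min

Check, running the answer program on each example:
  [-3, 7, -12, 29, -42, -14, 31] -> [-21, 49, -84, 203, -294, -98, 217] -> [49, 203, 217] -> [49, 203, 217] -> [49, 203, 217] -> [49, 203, 217] -> 49
  [-37, 6, 27, 45, 43, 23, 40, 6, 24] -> [-259, 42, 189, 315, 301, 161, 280, 42, 168] -> [42, 189, 315, 301, 161, 280, 42, 168] -> [42, 189, 315, 301, 161, 280, 168] -> [42, 189, 315] -> [42, 189, 315] -> 42
  [-41, 36, -17, 41] -> [-287, 252, -119, 287] -> [252, 287] -> [252, 287] -> [252, 287] -> [252, 287] -> 252
  [-7, 33, 46, -23, 46, 9, -35] -> [-49, 231, 322, -161, 322, 63, -245] -> [231, 322, 322, 63] -> [231, 322, 63] -> [231, 322, 63] -> [63, 231, 322] -> 63
  [33, 23, -19, -24, 14, 11, -43, 44, -35] -> [231, 161, -133, -168, 98, 77, -301, 308, -245] -> [231, 161, 98, 77, 308] -> [231, 161, 98, 77, 308] -> [231, 161, 98] -> [98, 161, 231] -> 98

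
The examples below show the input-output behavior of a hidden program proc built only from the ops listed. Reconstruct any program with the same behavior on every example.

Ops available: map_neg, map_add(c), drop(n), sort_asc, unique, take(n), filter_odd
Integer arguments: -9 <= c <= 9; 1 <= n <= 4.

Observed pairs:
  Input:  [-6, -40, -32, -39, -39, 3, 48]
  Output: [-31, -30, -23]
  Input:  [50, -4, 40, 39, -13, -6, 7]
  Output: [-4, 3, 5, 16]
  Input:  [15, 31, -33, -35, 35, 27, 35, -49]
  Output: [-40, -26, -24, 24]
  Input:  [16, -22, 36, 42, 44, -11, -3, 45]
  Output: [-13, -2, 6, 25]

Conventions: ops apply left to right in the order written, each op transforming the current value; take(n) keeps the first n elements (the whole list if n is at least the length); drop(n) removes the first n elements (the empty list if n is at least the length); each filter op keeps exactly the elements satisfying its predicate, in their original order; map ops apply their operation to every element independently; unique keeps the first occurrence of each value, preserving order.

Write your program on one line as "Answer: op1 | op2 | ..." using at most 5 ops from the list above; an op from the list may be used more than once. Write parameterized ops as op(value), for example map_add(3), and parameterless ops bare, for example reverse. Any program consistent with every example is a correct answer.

sort_asc | take(4) | unique | map_add(9)

Check, running the answer program on each example:
  [-6, -40, -32, -39, -39, 3, 48] -> [-40, -39, -39, -32, -6, 3, 48] -> [-40, -39, -39, -32] -> [-40, -39, -32] -> [-31, -30, -23]
  [50, -4, 40, 39, -13, -6, 7] -> [-13, -6, -4, 7, 39, 40, 50] -> [-13, -6, -4, 7] -> [-13, -6, -4, 7] -> [-4, 3, 5, 16]
  [15, 31, -33, -35, 35, 27, 35, -49] -> [-49, -35, -33, 15, 27, 31, 35, 35] -> [-49, -35, -33, 15] -> [-49, -35, -33, 15] -> [-40, -26, -24, 24]
  [16, -22, 36, 42, 44, -11, -3, 45] -> [-22, -11, -3, 16, 36, 42, 44, 45] -> [-22, -11, -3, 16] -> [-22, -11, -3, 16] -> [-13, -2, 6, 25]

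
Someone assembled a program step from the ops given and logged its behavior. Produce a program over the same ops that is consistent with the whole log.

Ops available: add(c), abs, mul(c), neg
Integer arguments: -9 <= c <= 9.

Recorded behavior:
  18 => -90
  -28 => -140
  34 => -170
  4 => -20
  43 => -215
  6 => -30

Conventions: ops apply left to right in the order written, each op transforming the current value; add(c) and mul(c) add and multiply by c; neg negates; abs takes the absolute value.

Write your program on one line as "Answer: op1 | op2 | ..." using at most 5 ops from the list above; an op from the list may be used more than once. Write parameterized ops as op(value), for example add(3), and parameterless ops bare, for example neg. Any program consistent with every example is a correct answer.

mul(-5) | neg | abs | neg

Check, running the answer program on each example:
  18 -> -90 -> 90 -> 90 -> -90
  -28 -> 140 -> -140 -> 140 -> -140
  34 -> -170 -> 170 -> 170 -> -170
  4 -> -20 -> 20 -> 20 -> -20
  43 -> -215 -> 215 -> 215 -> -215
  6 -> -30 -> 30 -> 30 -> -30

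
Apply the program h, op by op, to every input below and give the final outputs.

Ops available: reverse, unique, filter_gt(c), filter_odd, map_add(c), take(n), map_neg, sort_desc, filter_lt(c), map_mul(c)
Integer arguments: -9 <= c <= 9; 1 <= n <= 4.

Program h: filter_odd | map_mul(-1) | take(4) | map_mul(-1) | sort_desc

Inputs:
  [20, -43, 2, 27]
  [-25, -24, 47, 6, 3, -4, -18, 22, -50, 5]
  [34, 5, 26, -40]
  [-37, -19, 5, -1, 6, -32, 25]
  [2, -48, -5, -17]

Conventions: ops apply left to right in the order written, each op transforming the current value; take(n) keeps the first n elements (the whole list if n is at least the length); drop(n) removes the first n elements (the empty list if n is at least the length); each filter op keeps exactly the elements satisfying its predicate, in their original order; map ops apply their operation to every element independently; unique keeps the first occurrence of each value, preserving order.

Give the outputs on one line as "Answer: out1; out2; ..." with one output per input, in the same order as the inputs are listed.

[27, -43]; [47, 5, 3, -25]; [5]; [5, -1, -19, -37]; [-5, -17]

Execution, op by op:
  [20, -43, 2, 27] -> [-43, 27] -> [43, -27] -> [43, -27] -> [-43, 27] -> [27, -43]
  [-25, -24, 47, 6, 3, -4, -18, 22, -50, 5] -> [-25, 47, 3, 5] -> [25, -47, -3, -5] -> [25, -47, -3, -5] -> [-25, 47, 3, 5] -> [47, 5, 3, -25]
  [34, 5, 26, -40] -> [5] -> [-5] -> [-5] -> [5] -> [5]
  [-37, -19, 5, -1, 6, -32, 25] -> [-37, -19, 5, -1, 25] -> [37, 19, -5, 1, -25] -> [37, 19, -5, 1] -> [-37, -19, 5, -1] -> [5, -1, -19, -37]
  [2, -48, -5, -17] -> [-5, -17] -> [5, 17] -> [5, 17] -> [-5, -17] -> [-5, -17]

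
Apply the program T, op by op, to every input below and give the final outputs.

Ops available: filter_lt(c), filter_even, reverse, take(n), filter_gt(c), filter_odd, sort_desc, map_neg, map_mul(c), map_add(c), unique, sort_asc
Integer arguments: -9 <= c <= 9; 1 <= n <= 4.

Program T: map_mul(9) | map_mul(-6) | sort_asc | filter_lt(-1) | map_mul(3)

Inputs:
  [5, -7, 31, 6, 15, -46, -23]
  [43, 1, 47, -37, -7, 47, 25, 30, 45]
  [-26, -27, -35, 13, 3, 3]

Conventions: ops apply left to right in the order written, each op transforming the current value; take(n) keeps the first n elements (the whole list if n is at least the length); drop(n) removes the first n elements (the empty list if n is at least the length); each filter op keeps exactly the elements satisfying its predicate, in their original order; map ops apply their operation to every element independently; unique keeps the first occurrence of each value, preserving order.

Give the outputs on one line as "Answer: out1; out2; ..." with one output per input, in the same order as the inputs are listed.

Execution, op by op:
  [5, -7, 31, 6, 15, -46, -23] -> [45, -63, 279, 54, 135, -414, -207] -> [-270, 378, -1674, -324, -810, 2484, 1242] -> [-1674, -810, -324, -270, 378, 1242, 2484] -> [-1674, -810, -324, -270] -> [-5022, -2430, -972, -810]
  [43, 1, 47, -37, -7, 47, 25, 30, 45] -> [387, 9, 423, -333, -63, 423, 225, 270, 405] -> [-2322, -54, -2538, 1998, 378, -2538, -1350, -1620, -2430] -> [-2538, -2538, -2430, -2322, -1620, -1350, -54, 378, 1998] -> [-2538, -2538, -2430, -2322, -1620, -1350, -54] -> [-7614, -7614, -7290, -6966, -4860, -4050, -162]
  [-26, -27, -35, 13, 3, 3] -> [-234, -243, -315, 117, 27, 27] -> [1404, 1458, 1890, -702, -162, -162] -> [-702, -162, -162, 1404, 1458, 1890] -> [-702, -162, -162] -> [-2106, -486, -486]

[-5022, -2430, -972, -810]; [-7614, -7614, -7290, -6966, -4860, -4050, -162]; [-2106, -486, -486]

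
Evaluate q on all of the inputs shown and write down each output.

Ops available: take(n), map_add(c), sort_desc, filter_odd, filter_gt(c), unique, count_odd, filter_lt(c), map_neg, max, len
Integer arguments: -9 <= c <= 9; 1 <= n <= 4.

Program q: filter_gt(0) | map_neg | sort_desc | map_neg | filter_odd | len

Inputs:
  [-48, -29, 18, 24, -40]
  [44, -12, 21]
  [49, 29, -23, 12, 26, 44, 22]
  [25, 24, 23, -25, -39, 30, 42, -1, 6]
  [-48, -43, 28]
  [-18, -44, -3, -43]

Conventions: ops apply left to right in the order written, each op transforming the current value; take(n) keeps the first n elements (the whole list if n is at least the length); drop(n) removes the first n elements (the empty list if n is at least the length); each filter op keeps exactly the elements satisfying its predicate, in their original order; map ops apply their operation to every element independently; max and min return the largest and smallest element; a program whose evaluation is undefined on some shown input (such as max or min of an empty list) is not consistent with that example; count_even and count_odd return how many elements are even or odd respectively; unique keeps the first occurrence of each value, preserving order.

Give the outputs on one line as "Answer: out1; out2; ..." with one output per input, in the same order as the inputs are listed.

Execution, op by op:
  [-48, -29, 18, 24, -40] -> [18, 24] -> [-18, -24] -> [-18, -24] -> [18, 24] -> [] -> 0
  [44, -12, 21] -> [44, 21] -> [-44, -21] -> [-21, -44] -> [21, 44] -> [21] -> 1
  [49, 29, -23, 12, 26, 44, 22] -> [49, 29, 12, 26, 44, 22] -> [-49, -29, -12, -26, -44, -22] -> [-12, -22, -26, -29, -44, -49] -> [12, 22, 26, 29, 44, 49] -> [29, 49] -> 2
  [25, 24, 23, -25, -39, 30, 42, -1, 6] -> [25, 24, 23, 30, 42, 6] -> [-25, -24, -23, -30, -42, -6] -> [-6, -23, -24, -25, -30, -42] -> [6, 23, 24, 25, 30, 42] -> [23, 25] -> 2
  [-48, -43, 28] -> [28] -> [-28] -> [-28] -> [28] -> [] -> 0
  [-18, -44, -3, -43] -> [] -> [] -> [] -> [] -> [] -> 0

0; 1; 2; 2; 0; 0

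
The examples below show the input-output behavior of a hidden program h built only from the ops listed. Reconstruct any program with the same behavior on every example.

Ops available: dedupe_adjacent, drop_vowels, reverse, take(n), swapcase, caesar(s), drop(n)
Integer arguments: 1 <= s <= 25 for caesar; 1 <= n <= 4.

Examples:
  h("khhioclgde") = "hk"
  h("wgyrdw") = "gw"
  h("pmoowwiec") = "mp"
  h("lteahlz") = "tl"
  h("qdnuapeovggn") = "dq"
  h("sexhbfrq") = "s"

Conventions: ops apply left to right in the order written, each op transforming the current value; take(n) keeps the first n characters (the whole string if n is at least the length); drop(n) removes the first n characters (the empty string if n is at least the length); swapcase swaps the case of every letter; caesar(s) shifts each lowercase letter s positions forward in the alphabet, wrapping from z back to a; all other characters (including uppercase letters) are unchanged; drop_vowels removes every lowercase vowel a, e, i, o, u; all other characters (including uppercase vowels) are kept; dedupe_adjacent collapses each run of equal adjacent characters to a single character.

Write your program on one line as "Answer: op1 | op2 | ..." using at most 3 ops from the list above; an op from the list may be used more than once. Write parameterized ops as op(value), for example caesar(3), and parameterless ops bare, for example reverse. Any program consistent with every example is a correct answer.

take(2) | reverse | drop_vowels

Check, running the answer program on each example:
  "khhioclgde" -> "kh" -> "hk" -> "hk"
  "wgyrdw" -> "wg" -> "gw" -> "gw"
  "pmoowwiec" -> "pm" -> "mp" -> "mp"
  "lteahlz" -> "lt" -> "tl" -> "tl"
  "qdnuapeovggn" -> "qd" -> "dq" -> "dq"
  "sexhbfrq" -> "se" -> "es" -> "s"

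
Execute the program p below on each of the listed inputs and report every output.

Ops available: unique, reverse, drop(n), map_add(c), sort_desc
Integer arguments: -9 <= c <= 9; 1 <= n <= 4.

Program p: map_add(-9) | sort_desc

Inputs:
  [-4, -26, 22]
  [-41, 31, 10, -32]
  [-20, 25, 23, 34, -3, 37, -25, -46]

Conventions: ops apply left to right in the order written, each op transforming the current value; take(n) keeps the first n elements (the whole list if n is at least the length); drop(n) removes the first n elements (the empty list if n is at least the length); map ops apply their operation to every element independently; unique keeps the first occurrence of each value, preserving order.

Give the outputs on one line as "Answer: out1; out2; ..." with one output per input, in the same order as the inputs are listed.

[13, -13, -35]; [22, 1, -41, -50]; [28, 25, 16, 14, -12, -29, -34, -55]

Execution, op by op:
  [-4, -26, 22] -> [-13, -35, 13] -> [13, -13, -35]
  [-41, 31, 10, -32] -> [-50, 22, 1, -41] -> [22, 1, -41, -50]
  [-20, 25, 23, 34, -3, 37, -25, -46] -> [-29, 16, 14, 25, -12, 28, -34, -55] -> [28, 25, 16, 14, -12, -29, -34, -55]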